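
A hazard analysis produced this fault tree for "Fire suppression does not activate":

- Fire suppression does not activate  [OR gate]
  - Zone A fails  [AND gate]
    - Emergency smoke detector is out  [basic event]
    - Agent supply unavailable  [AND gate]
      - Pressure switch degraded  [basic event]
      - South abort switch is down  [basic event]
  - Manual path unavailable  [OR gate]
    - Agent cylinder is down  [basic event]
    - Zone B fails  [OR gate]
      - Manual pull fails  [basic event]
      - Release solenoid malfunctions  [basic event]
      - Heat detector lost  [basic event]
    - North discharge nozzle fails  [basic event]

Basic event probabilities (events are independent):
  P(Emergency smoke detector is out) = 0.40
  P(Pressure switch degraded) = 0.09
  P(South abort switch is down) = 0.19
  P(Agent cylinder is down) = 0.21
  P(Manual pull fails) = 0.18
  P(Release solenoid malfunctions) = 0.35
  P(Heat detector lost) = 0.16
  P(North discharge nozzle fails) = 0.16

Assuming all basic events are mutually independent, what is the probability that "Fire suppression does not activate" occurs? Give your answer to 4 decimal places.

0.7049

P(Agent supply unavailable) [AND] = 0.09 × 0.19 = 0.017100
P(Zone A fails) [AND] = 0.40 × 0.017100 = 0.006840
P(Zone B fails) [OR] = 1 − (1−0.18) × (1−0.35) × (1−0.16) = 0.552280
P(Manual path unavailable) [OR] = 1 − (1−0.21) × (1−0.552280) × (1−0.16) = 0.702893
P(Fire suppression does not activate) [OR] = 1 − (1−0.006840) × (1−0.702893) = 0.704925
Rounded to 4 decimal places: P(Fire suppression does not activate) ≈ 0.7049.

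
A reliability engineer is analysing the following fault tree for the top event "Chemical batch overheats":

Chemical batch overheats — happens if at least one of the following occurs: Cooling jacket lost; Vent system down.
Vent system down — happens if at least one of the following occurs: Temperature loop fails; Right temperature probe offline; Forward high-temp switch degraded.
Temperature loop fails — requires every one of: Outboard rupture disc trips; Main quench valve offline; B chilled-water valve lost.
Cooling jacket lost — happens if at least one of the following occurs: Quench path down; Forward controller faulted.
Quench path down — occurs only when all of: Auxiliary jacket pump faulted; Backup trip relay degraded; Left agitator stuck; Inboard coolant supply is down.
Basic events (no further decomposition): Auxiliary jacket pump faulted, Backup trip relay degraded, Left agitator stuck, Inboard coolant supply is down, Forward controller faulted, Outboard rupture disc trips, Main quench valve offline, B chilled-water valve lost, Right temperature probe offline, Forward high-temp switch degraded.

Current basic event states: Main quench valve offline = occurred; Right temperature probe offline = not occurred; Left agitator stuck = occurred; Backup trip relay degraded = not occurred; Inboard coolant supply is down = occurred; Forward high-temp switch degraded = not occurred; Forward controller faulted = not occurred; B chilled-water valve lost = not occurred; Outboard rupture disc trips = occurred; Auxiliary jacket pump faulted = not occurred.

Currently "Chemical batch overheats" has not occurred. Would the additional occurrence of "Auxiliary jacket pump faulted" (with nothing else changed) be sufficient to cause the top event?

No

Counterfactual: set "Auxiliary jacket pump faulted" to occurred.
Quench path down [AND]: Auxiliary jacket pump faulted=occurs, Backup trip relay degraded=not, Left agitator stuck=occurs, Inboard coolant supply is down=occurs → not all inputs occur → does not occur.
Cooling jacket lost [OR]: Quench path down=not, Forward controller faulted=not → no input occurs → does not occur.
Temperature loop fails [AND]: Outboard rupture disc trips=occurs, Main quench valve offline=occurs, B chilled-water valve lost=not → not all inputs occur → does not occur.
Vent system down [OR]: Temperature loop fails=not, Right temperature probe offline=not, Forward high-temp switch degraded=not → no input occurs → does not occur.
Chemical batch overheats [OR]: Cooling jacket lost=not, Vent system down=not → no input occurs → does not occur.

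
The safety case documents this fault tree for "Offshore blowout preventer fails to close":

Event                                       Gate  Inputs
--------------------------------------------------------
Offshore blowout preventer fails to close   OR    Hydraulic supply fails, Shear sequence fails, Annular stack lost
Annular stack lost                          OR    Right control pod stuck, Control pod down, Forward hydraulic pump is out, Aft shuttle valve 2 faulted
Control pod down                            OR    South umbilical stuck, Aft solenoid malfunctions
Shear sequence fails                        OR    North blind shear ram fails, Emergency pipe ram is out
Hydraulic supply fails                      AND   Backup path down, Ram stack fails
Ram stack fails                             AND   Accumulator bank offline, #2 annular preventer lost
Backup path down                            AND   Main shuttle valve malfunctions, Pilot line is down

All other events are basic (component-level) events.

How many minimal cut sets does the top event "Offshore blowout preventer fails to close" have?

8

Backup path down [AND]: one cut set from each child combined → 1 × 1 = 1 cut set(s).
Ram stack fails [AND]: one cut set from each child combined → 1 × 1 = 1 cut set(s).
Hydraulic supply fails [AND]: one cut set from each child combined → 1 × 1 = 1 cut set(s).
Shear sequence fails [OR]: union of children's cut sets → 2 cut set(s).
Control pod down [OR]: union of children's cut sets → 2 cut set(s).
Annular stack lost [OR]: union of children's cut sets → 5 cut set(s).
Offshore blowout preventer fails to close [OR]: union of children's cut sets → 8 cut set(s).
Minimal cut sets: {#2 annular preventer lost, Accumulator bank offline, Main shuttle valve malfunctions, Pilot line is down}; {North blind shear ram fails}; {Emergency pipe ram is out}; {Right control pod stuck}; {South umbilical stuck}; {Aft solenoid malfunctions}; {Forward hydraulic pump is out}; {Aft shuttle valve 2 faulted}.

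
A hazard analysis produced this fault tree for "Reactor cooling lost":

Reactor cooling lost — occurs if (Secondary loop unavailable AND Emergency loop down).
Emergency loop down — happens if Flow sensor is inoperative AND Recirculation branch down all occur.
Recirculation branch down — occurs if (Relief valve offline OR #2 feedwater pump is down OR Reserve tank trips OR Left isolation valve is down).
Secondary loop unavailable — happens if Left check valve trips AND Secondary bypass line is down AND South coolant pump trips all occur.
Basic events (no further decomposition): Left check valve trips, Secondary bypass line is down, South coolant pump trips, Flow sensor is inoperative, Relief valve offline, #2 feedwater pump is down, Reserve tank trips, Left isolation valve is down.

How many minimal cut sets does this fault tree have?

4

Secondary loop unavailable [AND]: one cut set from each child combined → 1 × 1 × 1 = 1 cut set(s).
Recirculation branch down [OR]: union of children's cut sets → 4 cut set(s).
Emergency loop down [AND]: one cut set from each child combined → 1 × 4 = 4 cut set(s).
Reactor cooling lost [AND]: one cut set from each child combined → 1 × 4 = 4 cut set(s).
Minimal cut sets: {Flow sensor is inoperative, Left check valve trips, Relief valve offline, Secondary bypass line is down, South coolant pump trips}; {#2 feedwater pump is down, Flow sensor is inoperative, Left check valve trips, Secondary bypass line is down, South coolant pump trips}; {Flow sensor is inoperative, Left check valve trips, Reserve tank trips, Secondary bypass line is down, South coolant pump trips}; {Flow sensor is inoperative, Left check valve trips, Left isolation valve is down, Secondary bypass line is down, South coolant pump trips}.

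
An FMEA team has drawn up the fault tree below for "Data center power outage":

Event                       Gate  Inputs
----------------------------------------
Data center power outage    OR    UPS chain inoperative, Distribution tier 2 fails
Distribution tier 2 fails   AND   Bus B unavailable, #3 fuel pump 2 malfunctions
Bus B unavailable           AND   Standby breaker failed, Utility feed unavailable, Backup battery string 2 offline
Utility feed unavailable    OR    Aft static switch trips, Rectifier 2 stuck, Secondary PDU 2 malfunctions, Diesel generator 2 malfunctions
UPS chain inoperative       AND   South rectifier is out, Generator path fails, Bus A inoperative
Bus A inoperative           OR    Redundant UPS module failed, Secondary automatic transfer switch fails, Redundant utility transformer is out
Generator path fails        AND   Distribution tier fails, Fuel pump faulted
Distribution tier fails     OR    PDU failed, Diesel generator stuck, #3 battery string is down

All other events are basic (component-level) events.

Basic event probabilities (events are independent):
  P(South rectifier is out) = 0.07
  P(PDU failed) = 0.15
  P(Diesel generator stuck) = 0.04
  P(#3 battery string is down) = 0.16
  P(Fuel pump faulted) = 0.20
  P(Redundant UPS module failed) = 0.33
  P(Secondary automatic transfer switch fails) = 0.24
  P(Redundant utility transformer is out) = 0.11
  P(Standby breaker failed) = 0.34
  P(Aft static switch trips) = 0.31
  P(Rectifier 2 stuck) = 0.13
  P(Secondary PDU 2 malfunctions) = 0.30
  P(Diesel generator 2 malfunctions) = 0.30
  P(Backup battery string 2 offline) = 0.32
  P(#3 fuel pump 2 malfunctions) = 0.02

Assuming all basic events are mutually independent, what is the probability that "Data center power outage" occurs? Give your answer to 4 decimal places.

0.0039

P(Distribution tier fails) [OR] = 1 − (1−0.15) × (1−0.04) × (1−0.16) = 0.314560
P(Generator path fails) [AND] = 0.314560 × 0.20 = 0.062912
P(Bus A inoperative) [OR] = 1 − (1−0.33) × (1−0.24) × (1−0.11) = 0.546812
P(UPS chain inoperative) [AND] = 0.07 × 0.062912 × 0.546812 = 0.002408
P(Utility feed unavailable) [OR] = 1 − (1−0.31) × (1−0.13) × (1−0.30) × (1−0.30) = 0.705853
P(Bus B unavailable) [AND] = 0.34 × 0.705853 × 0.32 = 0.076797
P(Distribution tier 2 fails) [AND] = 0.076797 × 0.02 = 0.001536
P(Data center power outage) [OR] = 1 − (1−0.002408) × (1−0.001536) = 0.003940
Rounded to 4 decimal places: P(Data center power outage) ≈ 0.0039.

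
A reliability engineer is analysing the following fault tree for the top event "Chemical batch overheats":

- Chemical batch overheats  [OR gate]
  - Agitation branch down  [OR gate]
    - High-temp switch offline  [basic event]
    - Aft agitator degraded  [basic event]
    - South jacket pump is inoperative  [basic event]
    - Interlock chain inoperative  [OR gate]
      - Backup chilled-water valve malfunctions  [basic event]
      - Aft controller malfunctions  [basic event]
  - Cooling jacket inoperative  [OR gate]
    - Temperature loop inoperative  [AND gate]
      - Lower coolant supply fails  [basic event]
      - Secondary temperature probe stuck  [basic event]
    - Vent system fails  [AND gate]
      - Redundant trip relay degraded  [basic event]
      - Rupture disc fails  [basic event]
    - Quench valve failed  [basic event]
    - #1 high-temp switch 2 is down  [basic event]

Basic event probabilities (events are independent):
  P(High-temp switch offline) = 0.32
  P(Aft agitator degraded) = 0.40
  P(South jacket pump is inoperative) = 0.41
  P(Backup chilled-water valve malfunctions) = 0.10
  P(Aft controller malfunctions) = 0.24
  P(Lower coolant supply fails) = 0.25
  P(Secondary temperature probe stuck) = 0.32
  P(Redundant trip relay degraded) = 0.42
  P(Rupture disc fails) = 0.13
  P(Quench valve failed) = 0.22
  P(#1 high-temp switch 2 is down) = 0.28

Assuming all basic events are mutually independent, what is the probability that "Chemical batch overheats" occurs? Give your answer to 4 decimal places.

0.9196

P(Interlock chain inoperative) [OR] = 1 − (1−0.10) × (1−0.24) = 0.316000
P(Agitation branch down) [OR] = 1 − (1−0.32) × (1−0.40) × (1−0.41) × (1−0.316000) = 0.835348
P(Temperature loop inoperative) [AND] = 0.25 × 0.32 = 0.080000
P(Vent system fails) [AND] = 0.42 × 0.13 = 0.054600
P(Cooling jacket inoperative) [OR] = 1 − (1−0.080000) × (1−0.054600) × (1−0.22) × (1−0.28) = 0.511538
P(Chemical batch overheats) [OR] = 1 − (1−0.835348) × (1−0.511538) = 0.919574
Rounded to 4 decimal places: P(Chemical batch overheats) ≈ 0.9196.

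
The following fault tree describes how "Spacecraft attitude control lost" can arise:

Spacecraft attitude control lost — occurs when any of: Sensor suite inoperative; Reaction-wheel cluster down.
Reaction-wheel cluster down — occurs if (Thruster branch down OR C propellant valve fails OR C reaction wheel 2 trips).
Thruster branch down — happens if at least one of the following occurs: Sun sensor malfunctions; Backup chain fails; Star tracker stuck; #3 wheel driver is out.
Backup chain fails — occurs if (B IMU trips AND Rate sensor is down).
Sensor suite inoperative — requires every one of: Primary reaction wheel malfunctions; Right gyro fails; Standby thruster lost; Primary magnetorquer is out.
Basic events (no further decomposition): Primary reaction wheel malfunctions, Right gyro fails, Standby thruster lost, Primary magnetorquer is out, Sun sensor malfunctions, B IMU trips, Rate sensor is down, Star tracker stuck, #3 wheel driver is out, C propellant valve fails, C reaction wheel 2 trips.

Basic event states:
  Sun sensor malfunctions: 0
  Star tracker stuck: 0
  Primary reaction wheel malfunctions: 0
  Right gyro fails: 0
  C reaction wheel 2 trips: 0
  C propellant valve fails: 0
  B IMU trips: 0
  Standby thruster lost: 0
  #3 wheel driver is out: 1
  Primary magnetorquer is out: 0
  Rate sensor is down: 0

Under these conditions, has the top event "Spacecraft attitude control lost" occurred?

Sensor suite inoperative [AND]: Primary reaction wheel malfunctions=not, Right gyro fails=not, Standby thruster lost=not, Primary magnetorquer is out=not → not all inputs occur → does not occur.
Backup chain fails [AND]: B IMU trips=not, Rate sensor is down=not → not all inputs occur → does not occur.
Thruster branch down [OR]: Sun sensor malfunctions=not, Backup chain fails=not, Star tracker stuck=not, #3 wheel driver is out=occurs → at least one input occurs → occurs.
Reaction-wheel cluster down [OR]: Thruster branch down=occurs, C propellant valve fails=not, C reaction wheel 2 trips=not → at least one input occurs → occurs.
Spacecraft attitude control lost [OR]: Sensor suite inoperative=not, Reaction-wheel cluster down=occurs → at least one input occurs → occurs.

Yes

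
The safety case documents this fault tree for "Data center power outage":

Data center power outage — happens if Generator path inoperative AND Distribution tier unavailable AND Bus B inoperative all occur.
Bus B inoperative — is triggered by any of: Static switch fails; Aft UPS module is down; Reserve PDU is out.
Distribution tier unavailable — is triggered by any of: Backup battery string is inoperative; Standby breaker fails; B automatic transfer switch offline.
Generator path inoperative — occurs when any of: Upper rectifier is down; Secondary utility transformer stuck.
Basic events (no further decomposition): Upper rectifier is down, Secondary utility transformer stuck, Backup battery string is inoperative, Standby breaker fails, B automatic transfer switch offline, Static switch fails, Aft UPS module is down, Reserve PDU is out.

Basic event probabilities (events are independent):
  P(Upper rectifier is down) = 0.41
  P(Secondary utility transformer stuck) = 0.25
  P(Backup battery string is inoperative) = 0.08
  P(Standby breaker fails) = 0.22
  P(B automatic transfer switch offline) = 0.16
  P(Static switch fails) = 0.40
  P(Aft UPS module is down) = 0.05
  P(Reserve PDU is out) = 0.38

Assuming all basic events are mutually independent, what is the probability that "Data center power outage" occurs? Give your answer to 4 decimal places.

P(Generator path inoperative) [OR] = 1 − (1−0.41) × (1−0.25) = 0.557500
P(Distribution tier unavailable) [OR] = 1 − (1−0.08) × (1−0.22) × (1−0.16) = 0.397216
P(Bus B inoperative) [OR] = 1 − (1−0.40) × (1−0.05) × (1−0.38) = 0.646600
P(Data center power outage) [AND] = 0.557500 × 0.397216 × 0.646600 = 0.143188
Rounded to 4 decimal places: P(Data center power outage) ≈ 0.1432.

0.1432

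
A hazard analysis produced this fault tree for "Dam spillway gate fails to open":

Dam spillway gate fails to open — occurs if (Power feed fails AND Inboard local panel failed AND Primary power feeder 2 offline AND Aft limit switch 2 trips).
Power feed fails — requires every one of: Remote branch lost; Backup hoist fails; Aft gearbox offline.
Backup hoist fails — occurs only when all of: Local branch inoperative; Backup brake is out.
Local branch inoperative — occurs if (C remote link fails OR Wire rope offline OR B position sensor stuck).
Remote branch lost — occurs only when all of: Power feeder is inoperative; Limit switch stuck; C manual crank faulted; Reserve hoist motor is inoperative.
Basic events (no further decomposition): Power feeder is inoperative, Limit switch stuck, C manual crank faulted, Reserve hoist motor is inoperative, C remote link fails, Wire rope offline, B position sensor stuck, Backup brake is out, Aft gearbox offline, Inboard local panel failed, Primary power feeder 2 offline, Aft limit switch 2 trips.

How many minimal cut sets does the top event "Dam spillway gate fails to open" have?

Remote branch lost [AND]: one cut set from each child combined → 1 × 1 × 1 × 1 = 1 cut set(s).
Local branch inoperative [OR]: union of children's cut sets → 3 cut set(s).
Backup hoist fails [AND]: one cut set from each child combined → 3 × 1 = 3 cut set(s).
Power feed fails [AND]: one cut set from each child combined → 1 × 3 × 1 = 3 cut set(s).
Dam spillway gate fails to open [AND]: one cut set from each child combined → 3 × 1 × 1 × 1 = 3 cut set(s).
Minimal cut sets: {Aft gearbox offline, Aft limit switch 2 trips, Backup brake is out, C manual crank faulted, C remote link fails, Inboard local panel failed, Limit switch stuck, Power feeder is inoperative, Primary power feeder 2 offline, Reserve hoist motor is inoperative}; {Aft gearbox offline, Aft limit switch 2 trips, Backup brake is out, C manual crank faulted, Inboard local panel failed, Limit switch stuck, Power feeder is inoperative, Primary power feeder 2 offline, Reserve hoist motor is inoperative, Wire rope offline}; {Aft gearbox offline, Aft limit switch 2 trips, B position sensor stuck, Backup brake is out, C manual crank faulted, Inboard local panel failed, Limit switch stuck, Power feeder is inoperative, Primary power feeder 2 offline, Reserve hoist motor is inoperative}.

3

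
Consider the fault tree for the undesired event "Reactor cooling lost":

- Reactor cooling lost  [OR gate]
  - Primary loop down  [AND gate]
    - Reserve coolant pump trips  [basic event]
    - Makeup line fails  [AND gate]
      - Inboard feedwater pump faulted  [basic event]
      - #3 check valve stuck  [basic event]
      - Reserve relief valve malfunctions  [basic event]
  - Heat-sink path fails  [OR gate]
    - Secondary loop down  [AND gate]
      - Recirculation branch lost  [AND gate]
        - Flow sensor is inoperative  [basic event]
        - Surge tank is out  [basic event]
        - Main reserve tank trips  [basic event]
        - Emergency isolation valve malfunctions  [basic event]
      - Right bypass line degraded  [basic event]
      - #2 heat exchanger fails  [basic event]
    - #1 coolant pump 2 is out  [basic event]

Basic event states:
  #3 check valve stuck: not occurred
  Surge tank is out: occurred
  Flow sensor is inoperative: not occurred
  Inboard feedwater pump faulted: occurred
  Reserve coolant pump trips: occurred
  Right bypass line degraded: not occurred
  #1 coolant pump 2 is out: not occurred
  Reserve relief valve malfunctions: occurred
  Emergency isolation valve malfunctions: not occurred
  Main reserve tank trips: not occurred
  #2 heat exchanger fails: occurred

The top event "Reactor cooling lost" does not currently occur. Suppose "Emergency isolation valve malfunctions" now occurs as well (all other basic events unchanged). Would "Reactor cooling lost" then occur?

No

Counterfactual: set "Emergency isolation valve malfunctions" to occurred.
Makeup line fails [AND]: Inboard feedwater pump faulted=occurs, #3 check valve stuck=not, Reserve relief valve malfunctions=occurs → not all inputs occur → does not occur.
Primary loop down [AND]: Reserve coolant pump trips=occurs, Makeup line fails=not → not all inputs occur → does not occur.
Recirculation branch lost [AND]: Flow sensor is inoperative=not, Surge tank is out=occurs, Main reserve tank trips=not, Emergency isolation valve malfunctions=occurs → not all inputs occur → does not occur.
Secondary loop down [AND]: Recirculation branch lost=not, Right bypass line degraded=not, #2 heat exchanger fails=occurs → not all inputs occur → does not occur.
Heat-sink path fails [OR]: Secondary loop down=not, #1 coolant pump 2 is out=not → no input occurs → does not occur.
Reactor cooling lost [OR]: Primary loop down=not, Heat-sink path fails=not → no input occurs → does not occur.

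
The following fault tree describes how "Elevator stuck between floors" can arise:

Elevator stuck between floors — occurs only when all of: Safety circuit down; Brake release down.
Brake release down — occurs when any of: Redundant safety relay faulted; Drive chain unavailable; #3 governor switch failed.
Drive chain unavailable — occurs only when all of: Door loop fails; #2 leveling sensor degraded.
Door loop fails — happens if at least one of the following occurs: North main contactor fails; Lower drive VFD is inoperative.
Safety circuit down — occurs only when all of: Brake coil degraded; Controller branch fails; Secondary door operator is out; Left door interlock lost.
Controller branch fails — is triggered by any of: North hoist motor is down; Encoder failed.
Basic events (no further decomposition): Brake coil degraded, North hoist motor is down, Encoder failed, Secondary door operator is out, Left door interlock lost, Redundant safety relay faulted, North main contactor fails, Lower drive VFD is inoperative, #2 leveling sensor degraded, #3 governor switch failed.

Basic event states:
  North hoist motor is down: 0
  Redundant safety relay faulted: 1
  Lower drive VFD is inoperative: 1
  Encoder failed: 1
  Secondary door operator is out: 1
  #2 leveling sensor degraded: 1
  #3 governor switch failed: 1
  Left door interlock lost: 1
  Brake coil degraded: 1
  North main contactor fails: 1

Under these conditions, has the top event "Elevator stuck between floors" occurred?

Controller branch fails [OR]: North hoist motor is down=not, Encoder failed=occurs → at least one input occurs → occurs.
Safety circuit down [AND]: Brake coil degraded=occurs, Controller branch fails=occurs, Secondary door operator is out=occurs, Left door interlock lost=occurs → all inputs occur → occurs.
Door loop fails [OR]: North main contactor fails=occurs, Lower drive VFD is inoperative=occurs → at least one input occurs → occurs.
Drive chain unavailable [AND]: Door loop fails=occurs, #2 leveling sensor degraded=occurs → all inputs occur → occurs.
Brake release down [OR]: Redundant safety relay faulted=occurs, Drive chain unavailable=occurs, #3 governor switch failed=occurs → at least one input occurs → occurs.
Elevator stuck between floors [AND]: Safety circuit down=occurs, Brake release down=occurs → all inputs occur → occurs.

Yes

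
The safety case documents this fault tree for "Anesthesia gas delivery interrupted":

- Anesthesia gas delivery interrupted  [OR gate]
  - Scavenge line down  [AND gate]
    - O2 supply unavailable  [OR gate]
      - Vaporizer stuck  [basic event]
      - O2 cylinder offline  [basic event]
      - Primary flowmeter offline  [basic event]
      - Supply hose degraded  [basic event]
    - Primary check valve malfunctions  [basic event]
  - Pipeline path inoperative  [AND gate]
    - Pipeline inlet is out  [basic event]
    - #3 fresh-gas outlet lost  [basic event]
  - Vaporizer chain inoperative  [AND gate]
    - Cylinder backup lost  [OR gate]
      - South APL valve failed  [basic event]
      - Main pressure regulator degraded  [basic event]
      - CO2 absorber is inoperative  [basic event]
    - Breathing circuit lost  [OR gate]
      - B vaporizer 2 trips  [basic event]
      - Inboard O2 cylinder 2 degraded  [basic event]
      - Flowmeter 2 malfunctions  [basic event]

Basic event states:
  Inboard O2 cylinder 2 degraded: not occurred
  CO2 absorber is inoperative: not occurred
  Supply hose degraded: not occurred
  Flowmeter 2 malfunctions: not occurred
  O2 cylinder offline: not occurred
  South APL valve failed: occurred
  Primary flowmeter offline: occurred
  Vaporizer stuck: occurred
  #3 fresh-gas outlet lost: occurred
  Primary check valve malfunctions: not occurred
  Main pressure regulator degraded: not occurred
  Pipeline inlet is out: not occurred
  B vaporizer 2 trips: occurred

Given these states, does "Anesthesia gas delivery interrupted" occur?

O2 supply unavailable [OR]: Vaporizer stuck=occurs, O2 cylinder offline=not, Primary flowmeter offline=occurs, Supply hose degraded=not → at least one input occurs → occurs.
Scavenge line down [AND]: O2 supply unavailable=occurs, Primary check valve malfunctions=not → not all inputs occur → does not occur.
Pipeline path inoperative [AND]: Pipeline inlet is out=not, #3 fresh-gas outlet lost=occurs → not all inputs occur → does not occur.
Cylinder backup lost [OR]: South APL valve failed=occurs, Main pressure regulator degraded=not, CO2 absorber is inoperative=not → at least one input occurs → occurs.
Breathing circuit lost [OR]: B vaporizer 2 trips=occurs, Inboard O2 cylinder 2 degraded=not, Flowmeter 2 malfunctions=not → at least one input occurs → occurs.
Vaporizer chain inoperative [AND]: Cylinder backup lost=occurs, Breathing circuit lost=occurs → all inputs occur → occurs.
Anesthesia gas delivery interrupted [OR]: Scavenge line down=not, Pipeline path inoperative=not, Vaporizer chain inoperative=occurs → at least one input occurs → occurs.

Yes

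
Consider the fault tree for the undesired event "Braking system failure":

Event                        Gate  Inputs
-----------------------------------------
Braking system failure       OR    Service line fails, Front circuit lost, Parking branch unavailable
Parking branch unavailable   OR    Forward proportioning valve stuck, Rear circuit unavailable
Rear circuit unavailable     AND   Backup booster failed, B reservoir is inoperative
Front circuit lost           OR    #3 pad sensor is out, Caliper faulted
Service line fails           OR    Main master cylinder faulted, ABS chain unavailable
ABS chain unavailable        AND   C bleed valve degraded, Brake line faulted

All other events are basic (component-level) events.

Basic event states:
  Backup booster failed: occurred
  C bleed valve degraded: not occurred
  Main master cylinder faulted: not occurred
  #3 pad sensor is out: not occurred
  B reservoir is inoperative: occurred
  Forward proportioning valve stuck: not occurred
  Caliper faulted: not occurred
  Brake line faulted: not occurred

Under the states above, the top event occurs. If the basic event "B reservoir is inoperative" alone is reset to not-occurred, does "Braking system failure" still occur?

Counterfactual: set "B reservoir is inoperative" to not occurred.
ABS chain unavailable [AND]: C bleed valve degraded=not, Brake line faulted=not → not all inputs occur → does not occur.
Service line fails [OR]: Main master cylinder faulted=not, ABS chain unavailable=not → no input occurs → does not occur.
Front circuit lost [OR]: #3 pad sensor is out=not, Caliper faulted=not → no input occurs → does not occur.
Rear circuit unavailable [AND]: Backup booster failed=occurs, B reservoir is inoperative=not → not all inputs occur → does not occur.
Parking branch unavailable [OR]: Forward proportioning valve stuck=not, Rear circuit unavailable=not → no input occurs → does not occur.
Braking system failure [OR]: Service line fails=not, Front circuit lost=not, Parking branch unavailable=not → no input occurs → does not occur.

No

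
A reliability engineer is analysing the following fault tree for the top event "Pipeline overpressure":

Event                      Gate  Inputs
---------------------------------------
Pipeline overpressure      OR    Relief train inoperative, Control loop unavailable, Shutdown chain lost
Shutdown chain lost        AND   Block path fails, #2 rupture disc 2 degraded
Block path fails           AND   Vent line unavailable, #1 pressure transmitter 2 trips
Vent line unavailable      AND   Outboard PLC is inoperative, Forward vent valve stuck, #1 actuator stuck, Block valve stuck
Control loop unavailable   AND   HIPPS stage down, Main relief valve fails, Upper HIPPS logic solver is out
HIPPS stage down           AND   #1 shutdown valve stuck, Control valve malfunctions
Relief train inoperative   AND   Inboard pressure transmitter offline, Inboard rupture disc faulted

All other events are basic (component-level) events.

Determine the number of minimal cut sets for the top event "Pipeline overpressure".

3

Relief train inoperative [AND]: one cut set from each child combined → 1 × 1 = 1 cut set(s).
HIPPS stage down [AND]: one cut set from each child combined → 1 × 1 = 1 cut set(s).
Control loop unavailable [AND]: one cut set from each child combined → 1 × 1 × 1 = 1 cut set(s).
Vent line unavailable [AND]: one cut set from each child combined → 1 × 1 × 1 × 1 = 1 cut set(s).
Block path fails [AND]: one cut set from each child combined → 1 × 1 = 1 cut set(s).
Shutdown chain lost [AND]: one cut set from each child combined → 1 × 1 = 1 cut set(s).
Pipeline overpressure [OR]: union of children's cut sets → 3 cut set(s).
Minimal cut sets: {Inboard pressure transmitter offline, Inboard rupture disc faulted}; {#1 shutdown valve stuck, Control valve malfunctions, Main relief valve fails, Upper HIPPS logic solver is out}; {#1 actuator stuck, #1 pressure transmitter 2 trips, #2 rupture disc 2 degraded, Block valve stuck, Forward vent valve stuck, Outboard PLC is inoperative}.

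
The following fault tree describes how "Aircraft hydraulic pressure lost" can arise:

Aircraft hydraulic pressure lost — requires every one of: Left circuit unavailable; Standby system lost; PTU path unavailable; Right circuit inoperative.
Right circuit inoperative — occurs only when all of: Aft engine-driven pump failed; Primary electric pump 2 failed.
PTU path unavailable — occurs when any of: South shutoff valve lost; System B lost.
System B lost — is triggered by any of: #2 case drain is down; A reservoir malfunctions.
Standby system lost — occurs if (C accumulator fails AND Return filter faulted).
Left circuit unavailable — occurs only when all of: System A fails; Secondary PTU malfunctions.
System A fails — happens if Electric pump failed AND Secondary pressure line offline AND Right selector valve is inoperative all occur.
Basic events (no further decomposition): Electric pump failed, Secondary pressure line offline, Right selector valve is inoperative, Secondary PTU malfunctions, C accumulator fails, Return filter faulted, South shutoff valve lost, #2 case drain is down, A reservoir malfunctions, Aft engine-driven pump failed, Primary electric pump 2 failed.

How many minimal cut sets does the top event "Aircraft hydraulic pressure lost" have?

3

System A fails [AND]: one cut set from each child combined → 1 × 1 × 1 = 1 cut set(s).
Left circuit unavailable [AND]: one cut set from each child combined → 1 × 1 = 1 cut set(s).
Standby system lost [AND]: one cut set from each child combined → 1 × 1 = 1 cut set(s).
System B lost [OR]: union of children's cut sets → 2 cut set(s).
PTU path unavailable [OR]: union of children's cut sets → 3 cut set(s).
Right circuit inoperative [AND]: one cut set from each child combined → 1 × 1 = 1 cut set(s).
Aircraft hydraulic pressure lost [AND]: one cut set from each child combined → 1 × 1 × 3 × 1 = 3 cut set(s).
Minimal cut sets: {Aft engine-driven pump failed, C accumulator fails, Electric pump failed, Primary electric pump 2 failed, Return filter faulted, Right selector valve is inoperative, Secondary PTU malfunctions, Secondary pressure line offline, South shutoff valve lost}; {#2 case drain is down, Aft engine-driven pump failed, C accumulator fails, Electric pump failed, Primary electric pump 2 failed, Return filter faulted, Right selector valve is inoperative, Secondary PTU malfunctions, Secondary pressure line offline}; {A reservoir malfunctions, Aft engine-driven pump failed, C accumulator fails, Electric pump failed, Primary electric pump 2 failed, Return filter faulted, Right selector valve is inoperative, Secondary PTU malfunctions, Secondary pressure line offline}.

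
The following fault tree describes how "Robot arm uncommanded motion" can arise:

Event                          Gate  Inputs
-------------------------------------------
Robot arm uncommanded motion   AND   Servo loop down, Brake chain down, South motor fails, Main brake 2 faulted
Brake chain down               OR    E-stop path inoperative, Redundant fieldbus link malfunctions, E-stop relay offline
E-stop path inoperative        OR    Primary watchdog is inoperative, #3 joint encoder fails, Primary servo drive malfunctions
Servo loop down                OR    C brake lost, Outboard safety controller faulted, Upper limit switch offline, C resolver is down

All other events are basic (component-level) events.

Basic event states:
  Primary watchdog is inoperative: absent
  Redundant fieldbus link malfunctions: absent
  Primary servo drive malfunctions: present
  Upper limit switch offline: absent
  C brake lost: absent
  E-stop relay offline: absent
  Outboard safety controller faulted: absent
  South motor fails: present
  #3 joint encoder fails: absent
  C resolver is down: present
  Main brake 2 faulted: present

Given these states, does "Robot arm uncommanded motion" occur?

Yes

Servo loop down [OR]: C brake lost=not, Outboard safety controller faulted=not, Upper limit switch offline=not, C resolver is down=occurs → at least one input occurs → occurs.
E-stop path inoperative [OR]: Primary watchdog is inoperative=not, #3 joint encoder fails=not, Primary servo drive malfunctions=occurs → at least one input occurs → occurs.
Brake chain down [OR]: E-stop path inoperative=occurs, Redundant fieldbus link malfunctions=not, E-stop relay offline=not → at least one input occurs → occurs.
Robot arm uncommanded motion [AND]: Servo loop down=occurs, Brake chain down=occurs, South motor fails=occurs, Main brake 2 faulted=occurs → all inputs occur → occurs.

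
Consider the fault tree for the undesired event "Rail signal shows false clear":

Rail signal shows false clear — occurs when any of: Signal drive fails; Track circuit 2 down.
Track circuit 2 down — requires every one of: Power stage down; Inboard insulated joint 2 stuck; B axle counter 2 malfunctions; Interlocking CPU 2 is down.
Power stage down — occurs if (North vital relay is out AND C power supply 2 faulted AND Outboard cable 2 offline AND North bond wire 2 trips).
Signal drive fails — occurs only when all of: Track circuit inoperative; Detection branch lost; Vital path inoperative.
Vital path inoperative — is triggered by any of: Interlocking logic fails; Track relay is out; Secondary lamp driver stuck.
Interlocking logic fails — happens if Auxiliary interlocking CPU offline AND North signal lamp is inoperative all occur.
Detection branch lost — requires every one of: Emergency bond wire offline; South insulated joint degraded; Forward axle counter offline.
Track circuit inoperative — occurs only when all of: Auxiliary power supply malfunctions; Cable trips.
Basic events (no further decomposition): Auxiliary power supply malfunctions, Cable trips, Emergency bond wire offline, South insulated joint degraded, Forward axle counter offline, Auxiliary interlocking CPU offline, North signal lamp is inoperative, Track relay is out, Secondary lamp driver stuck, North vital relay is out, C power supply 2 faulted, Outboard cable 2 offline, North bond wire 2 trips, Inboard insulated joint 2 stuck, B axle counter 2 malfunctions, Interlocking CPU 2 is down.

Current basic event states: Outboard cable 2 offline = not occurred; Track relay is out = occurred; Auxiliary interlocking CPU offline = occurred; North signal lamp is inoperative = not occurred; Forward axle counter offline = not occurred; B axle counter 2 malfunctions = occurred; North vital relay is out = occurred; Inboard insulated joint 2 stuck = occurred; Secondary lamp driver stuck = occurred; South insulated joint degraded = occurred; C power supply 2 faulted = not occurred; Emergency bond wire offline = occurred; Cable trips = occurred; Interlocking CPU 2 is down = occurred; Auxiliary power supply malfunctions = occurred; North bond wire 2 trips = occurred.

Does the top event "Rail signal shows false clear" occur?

No

Track circuit inoperative [AND]: Auxiliary power supply malfunctions=occurs, Cable trips=occurs → all inputs occur → occurs.
Detection branch lost [AND]: Emergency bond wire offline=occurs, South insulated joint degraded=occurs, Forward axle counter offline=not → not all inputs occur → does not occur.
Interlocking logic fails [AND]: Auxiliary interlocking CPU offline=occurs, North signal lamp is inoperative=not → not all inputs occur → does not occur.
Vital path inoperative [OR]: Interlocking logic fails=not, Track relay is out=occurs, Secondary lamp driver stuck=occurs → at least one input occurs → occurs.
Signal drive fails [AND]: Track circuit inoperative=occurs, Detection branch lost=not, Vital path inoperative=occurs → not all inputs occur → does not occur.
Power stage down [AND]: North vital relay is out=occurs, C power supply 2 faulted=not, Outboard cable 2 offline=not, North bond wire 2 trips=occurs → not all inputs occur → does not occur.
Track circuit 2 down [AND]: Power stage down=not, Inboard insulated joint 2 stuck=occurs, B axle counter 2 malfunctions=occurs, Interlocking CPU 2 is down=occurs → not all inputs occur → does not occur.
Rail signal shows false clear [OR]: Signal drive fails=not, Track circuit 2 down=not → no input occurs → does not occur.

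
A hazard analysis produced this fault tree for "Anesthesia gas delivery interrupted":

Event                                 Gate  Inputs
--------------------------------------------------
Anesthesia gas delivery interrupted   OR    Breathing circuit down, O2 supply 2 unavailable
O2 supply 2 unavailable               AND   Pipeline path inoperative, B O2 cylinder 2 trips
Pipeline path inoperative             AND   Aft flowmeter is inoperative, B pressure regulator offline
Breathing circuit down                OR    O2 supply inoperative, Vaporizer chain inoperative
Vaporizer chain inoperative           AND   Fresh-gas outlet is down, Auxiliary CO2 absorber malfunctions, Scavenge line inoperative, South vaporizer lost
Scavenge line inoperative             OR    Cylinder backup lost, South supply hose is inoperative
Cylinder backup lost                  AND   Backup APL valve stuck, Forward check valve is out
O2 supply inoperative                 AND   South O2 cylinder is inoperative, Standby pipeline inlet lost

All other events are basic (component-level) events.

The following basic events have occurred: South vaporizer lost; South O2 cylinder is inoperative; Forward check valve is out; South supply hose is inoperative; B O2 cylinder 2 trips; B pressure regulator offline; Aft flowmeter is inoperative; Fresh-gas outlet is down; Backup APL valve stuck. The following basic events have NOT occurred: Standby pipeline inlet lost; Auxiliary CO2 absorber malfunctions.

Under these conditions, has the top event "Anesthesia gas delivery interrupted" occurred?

Yes

O2 supply inoperative [AND]: South O2 cylinder is inoperative=occurs, Standby pipeline inlet lost=not → not all inputs occur → does not occur.
Cylinder backup lost [AND]: Backup APL valve stuck=occurs, Forward check valve is out=occurs → all inputs occur → occurs.
Scavenge line inoperative [OR]: Cylinder backup lost=occurs, South supply hose is inoperative=occurs → at least one input occurs → occurs.
Vaporizer chain inoperative [AND]: Fresh-gas outlet is down=occurs, Auxiliary CO2 absorber malfunctions=not, Scavenge line inoperative=occurs, South vaporizer lost=occurs → not all inputs occur → does not occur.
Breathing circuit down [OR]: O2 supply inoperative=not, Vaporizer chain inoperative=not → no input occurs → does not occur.
Pipeline path inoperative [AND]: Aft flowmeter is inoperative=occurs, B pressure regulator offline=occurs → all inputs occur → occurs.
O2 supply 2 unavailable [AND]: Pipeline path inoperative=occurs, B O2 cylinder 2 trips=occurs → all inputs occur → occurs.
Anesthesia gas delivery interrupted [OR]: Breathing circuit down=not, O2 supply 2 unavailable=occurs → at least one input occurs → occurs.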